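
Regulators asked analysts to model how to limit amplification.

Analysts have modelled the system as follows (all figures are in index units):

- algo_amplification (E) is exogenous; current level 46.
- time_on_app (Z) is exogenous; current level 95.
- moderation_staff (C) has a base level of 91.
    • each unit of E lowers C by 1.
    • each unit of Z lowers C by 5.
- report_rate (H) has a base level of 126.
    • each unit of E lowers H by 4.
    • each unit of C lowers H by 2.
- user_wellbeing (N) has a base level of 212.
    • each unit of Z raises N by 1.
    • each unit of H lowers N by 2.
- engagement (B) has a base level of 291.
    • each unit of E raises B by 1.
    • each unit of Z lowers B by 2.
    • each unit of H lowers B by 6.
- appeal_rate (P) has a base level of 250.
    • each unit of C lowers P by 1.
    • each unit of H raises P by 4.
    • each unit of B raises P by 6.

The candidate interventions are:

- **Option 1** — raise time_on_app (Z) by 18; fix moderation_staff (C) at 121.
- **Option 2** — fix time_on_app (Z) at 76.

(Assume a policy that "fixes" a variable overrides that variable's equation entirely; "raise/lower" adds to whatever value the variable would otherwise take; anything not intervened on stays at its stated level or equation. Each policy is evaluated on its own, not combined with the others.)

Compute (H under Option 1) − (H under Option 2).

-912

Option 1 (Z + 18, C := 121):
  E = 46
  Z = 95 + 18 = 113
  C = 121
  H = 126 − 4·46 − 2·121 = -300
Option 2 (Z := 76):
  E = 46
  Z = 76
  C = 91 − 46 − 5·76 = -335
  H = 126 − 4·46 − 2·(-335) = 612
H: -300 − 612 = -912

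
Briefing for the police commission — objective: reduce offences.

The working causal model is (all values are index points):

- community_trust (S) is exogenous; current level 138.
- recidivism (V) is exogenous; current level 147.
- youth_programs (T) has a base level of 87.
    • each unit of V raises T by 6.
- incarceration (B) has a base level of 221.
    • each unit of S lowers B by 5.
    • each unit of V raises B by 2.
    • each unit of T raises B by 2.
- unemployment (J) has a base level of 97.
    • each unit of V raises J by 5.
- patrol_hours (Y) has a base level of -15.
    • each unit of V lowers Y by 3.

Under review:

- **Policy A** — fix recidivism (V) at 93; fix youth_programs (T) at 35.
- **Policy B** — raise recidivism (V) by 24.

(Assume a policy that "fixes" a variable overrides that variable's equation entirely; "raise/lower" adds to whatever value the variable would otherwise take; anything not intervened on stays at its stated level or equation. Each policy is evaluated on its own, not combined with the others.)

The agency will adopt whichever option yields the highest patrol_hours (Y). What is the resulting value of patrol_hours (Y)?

Policy A (V := 93, T := 35):
  V = 93
  Y = -15 − 3·93 = -294
Policy B (V + 24):
  V = 147 + 24 = 171
  Y = -15 − 3·171 = -528
Comparing — Policy A: Y=-294, Policy B: Y=-528. Highest is -294 (Policy A).

-294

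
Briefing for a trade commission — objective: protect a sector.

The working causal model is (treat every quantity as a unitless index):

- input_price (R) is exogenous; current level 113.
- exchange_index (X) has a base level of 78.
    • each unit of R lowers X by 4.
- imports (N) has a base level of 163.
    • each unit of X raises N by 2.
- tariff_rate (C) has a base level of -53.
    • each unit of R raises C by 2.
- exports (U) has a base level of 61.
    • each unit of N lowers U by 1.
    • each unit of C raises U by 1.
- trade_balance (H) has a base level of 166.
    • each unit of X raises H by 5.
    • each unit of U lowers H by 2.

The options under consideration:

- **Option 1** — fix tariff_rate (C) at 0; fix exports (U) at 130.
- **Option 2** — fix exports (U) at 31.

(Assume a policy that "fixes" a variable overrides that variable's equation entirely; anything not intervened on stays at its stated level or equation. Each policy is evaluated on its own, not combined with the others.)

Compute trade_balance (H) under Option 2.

-1766

Option 2 (U := 31):
  R = 113
  X = 78 − 4·113 = -374
  N = 163 + 2·(-374) = -585
  C = -53 + 2·113 = 173
  U = 31
  H = 166 + 5·(-374) − 2·31 = -1766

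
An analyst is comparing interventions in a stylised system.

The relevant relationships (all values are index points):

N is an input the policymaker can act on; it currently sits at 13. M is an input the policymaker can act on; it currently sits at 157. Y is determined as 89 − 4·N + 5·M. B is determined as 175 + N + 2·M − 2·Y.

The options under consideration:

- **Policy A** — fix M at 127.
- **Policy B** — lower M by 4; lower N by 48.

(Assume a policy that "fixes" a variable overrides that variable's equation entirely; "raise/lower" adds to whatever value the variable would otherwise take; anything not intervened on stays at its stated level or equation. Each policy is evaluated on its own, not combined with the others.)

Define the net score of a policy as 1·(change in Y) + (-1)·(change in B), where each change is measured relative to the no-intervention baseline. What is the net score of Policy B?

572

Baseline:
  N = 13
  M = 157
  Y = 89 − 4·13 + 5·157 = 822
  B = 175 + 13 + 2·157 − 2·822 = -1142
Policy B (M − 4, N − 48):
  N = 13 − 48 = -35
  M = 157 − 4 = 153
  Y = 89 − 4·(-35) + 5·153 = 994
  B = 175 + (-35) + 2·153 − 2·994 = -1542
ΔY = 994 − 822 = 172; ΔB = -1542 − (-1142) = -400
Score = 1·172 + (-1)·(-400) = 572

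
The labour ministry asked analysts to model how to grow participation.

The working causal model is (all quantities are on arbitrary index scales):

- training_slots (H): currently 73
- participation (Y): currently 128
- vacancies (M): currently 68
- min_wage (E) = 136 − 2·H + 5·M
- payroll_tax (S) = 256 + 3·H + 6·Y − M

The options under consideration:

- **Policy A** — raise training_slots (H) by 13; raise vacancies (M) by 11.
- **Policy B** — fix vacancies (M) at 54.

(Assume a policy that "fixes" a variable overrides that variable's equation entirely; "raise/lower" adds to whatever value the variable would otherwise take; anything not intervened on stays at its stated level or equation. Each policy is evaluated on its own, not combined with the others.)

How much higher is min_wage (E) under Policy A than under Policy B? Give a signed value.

99

Policy A (H + 13, M + 11):
  H = 73 + 13 = 86
  M = 68 + 11 = 79
  E = 136 − 2·86 + 5·79 = 359
Policy B (M := 54):
  H = 73
  M = 54
  E = 136 − 2·73 + 5·54 = 260
E: 359 − 260 = 99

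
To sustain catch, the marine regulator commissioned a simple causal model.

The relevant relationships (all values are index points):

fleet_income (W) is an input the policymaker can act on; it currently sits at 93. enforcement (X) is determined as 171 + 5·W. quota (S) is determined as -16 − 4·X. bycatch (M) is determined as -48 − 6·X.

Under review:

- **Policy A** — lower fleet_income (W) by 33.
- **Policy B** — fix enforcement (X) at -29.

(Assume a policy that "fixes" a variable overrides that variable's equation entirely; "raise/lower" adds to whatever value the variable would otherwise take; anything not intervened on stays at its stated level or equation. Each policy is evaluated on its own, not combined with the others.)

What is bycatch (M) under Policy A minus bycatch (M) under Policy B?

Policy A (W − 33):
  W = 93 − 33 = 60
  X = 171 + 5·60 = 471
  M = -48 − 6·471 = -2874
Policy B (X := -29):
  W = 93
  X = -29
  M = -48 − 6·(-29) = 126
M: -2874 − 126 = -3000

-3000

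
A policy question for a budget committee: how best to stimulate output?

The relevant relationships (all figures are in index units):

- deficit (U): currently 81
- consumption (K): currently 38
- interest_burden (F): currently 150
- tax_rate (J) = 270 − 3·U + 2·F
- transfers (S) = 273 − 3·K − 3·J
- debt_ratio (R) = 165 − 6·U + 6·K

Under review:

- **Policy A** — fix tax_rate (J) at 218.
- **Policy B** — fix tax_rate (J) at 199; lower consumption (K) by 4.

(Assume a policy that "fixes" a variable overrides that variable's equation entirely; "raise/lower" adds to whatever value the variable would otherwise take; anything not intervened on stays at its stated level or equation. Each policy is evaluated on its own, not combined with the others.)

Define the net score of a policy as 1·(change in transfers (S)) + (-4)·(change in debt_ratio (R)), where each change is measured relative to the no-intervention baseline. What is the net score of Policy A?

327

Baseline:
  U = 81
  K = 38
  F = 150
  J = 270 − 3·81 + 2·150 = 327
  S = 273 − 3·38 − 3·327 = -822
  R = 165 − 6·81 + 6·38 = -93
Policy A (J := 218):
  U = 81
  K = 38
  F = 150
  J = 218
  S = 273 − 3·38 − 3·218 = -495
  R = 165 − 6·81 + 6·38 = -93
ΔS = -495 − (-822) = 327; ΔR = -93 − (-93) = 0
Score = 1·327 + (-4)·0 = 327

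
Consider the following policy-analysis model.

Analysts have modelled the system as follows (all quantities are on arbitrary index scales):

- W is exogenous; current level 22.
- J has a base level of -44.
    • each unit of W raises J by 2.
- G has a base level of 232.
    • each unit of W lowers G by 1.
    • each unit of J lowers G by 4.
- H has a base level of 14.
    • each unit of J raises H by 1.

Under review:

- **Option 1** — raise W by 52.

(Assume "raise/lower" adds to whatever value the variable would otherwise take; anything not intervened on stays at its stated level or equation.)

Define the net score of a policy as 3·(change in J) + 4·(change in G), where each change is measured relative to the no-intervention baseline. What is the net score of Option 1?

Baseline:
  W = 22
  J = -44 + 2·22 = 0
  G = 232 − 22 − 4·0 = 210
Option 1 (W + 52):
  W = 22 + 52 = 74
  J = -44 + 2·74 = 104
  G = 232 − 74 − 4·104 = -258
ΔJ = 104 − 0 = 104; ΔG = -258 − 210 = -468
Score = 3·104 + 4·(-468) = -1560

-1560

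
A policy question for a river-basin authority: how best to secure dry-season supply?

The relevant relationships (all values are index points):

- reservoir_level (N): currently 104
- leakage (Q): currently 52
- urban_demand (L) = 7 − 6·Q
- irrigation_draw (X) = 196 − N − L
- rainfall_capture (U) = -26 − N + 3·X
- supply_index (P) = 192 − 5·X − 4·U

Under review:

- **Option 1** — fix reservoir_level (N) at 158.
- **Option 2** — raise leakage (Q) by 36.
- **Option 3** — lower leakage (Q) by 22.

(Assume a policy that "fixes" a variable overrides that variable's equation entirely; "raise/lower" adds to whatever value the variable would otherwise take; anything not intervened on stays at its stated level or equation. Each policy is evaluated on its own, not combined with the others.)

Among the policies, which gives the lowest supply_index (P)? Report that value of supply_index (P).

-9709

Option 1 (N := 158):
  N = 158
  Q = 52
  L = 7 − 6·52 = -305
  X = 196 − 158 − (-305) = 343
  U = -26 − 158 + 3·343 = 845
  P = 192 − 5·343 − 4·845 = -4903
Option 2 (Q + 36):
  N = 104
  Q = 52 + 36 = 88
  L = 7 − 6·88 = -521
  X = 196 − 104 − (-521) = 613
  U = -26 − 104 + 3·613 = 1709
  P = 192 − 5·613 − 4·1709 = -9709
Option 3 (Q − 22):
  N = 104
  Q = 52 − 22 = 30
  L = 7 − 6·30 = -173
  X = 196 − 104 − (-173) = 265
  U = -26 − 104 + 3·265 = 665
  P = 192 − 5·265 − 4·665 = -3793
Comparing — Option 1: P=-4903, Option 2: P=-9709, Option 3: P=-3793. Lowest is -9709 (Option 2).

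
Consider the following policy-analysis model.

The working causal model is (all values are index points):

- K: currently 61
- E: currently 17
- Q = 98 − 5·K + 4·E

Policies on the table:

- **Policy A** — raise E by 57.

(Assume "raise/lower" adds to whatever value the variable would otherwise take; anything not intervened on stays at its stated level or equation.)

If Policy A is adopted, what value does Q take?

Policy A (E + 57):
  K = 61
  E = 17 + 57 = 74
  Q = 98 − 5·61 + 4·74 = 89

89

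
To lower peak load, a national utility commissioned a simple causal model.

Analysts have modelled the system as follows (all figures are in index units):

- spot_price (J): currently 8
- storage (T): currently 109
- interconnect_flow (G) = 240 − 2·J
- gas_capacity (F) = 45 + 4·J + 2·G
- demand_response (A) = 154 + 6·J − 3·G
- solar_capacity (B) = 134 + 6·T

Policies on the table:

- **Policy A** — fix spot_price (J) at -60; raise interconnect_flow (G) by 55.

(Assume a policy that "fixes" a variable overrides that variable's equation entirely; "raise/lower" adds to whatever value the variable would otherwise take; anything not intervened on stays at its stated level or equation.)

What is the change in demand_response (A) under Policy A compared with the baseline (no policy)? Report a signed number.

Baseline:
  J = 8
  G = 240 − 2·8 = 224
  A = 154 + 6·8 − 3·224 = -470
Policy A (J := -60, G + 55):
  J = -60
  G = 240 − 2·(-60) (+55 from intervention) = 415
  A = 154 + 6·(-60) − 3·415 = -1451
Change in A: -1451 − (-470) = -981

-981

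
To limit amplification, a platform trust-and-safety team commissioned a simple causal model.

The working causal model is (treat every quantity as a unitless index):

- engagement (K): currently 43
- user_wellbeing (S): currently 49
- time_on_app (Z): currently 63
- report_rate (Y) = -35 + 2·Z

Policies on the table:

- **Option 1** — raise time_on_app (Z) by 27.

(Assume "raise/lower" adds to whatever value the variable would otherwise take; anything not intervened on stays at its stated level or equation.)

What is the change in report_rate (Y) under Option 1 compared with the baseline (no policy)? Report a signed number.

Baseline:
  Z = 63
  Y = -35 + 2·63 = 91
Option 1 (Z + 27):
  Z = 63 + 27 = 90
  Y = -35 + 2·90 = 145
Change in Y: 145 − 91 = 54

54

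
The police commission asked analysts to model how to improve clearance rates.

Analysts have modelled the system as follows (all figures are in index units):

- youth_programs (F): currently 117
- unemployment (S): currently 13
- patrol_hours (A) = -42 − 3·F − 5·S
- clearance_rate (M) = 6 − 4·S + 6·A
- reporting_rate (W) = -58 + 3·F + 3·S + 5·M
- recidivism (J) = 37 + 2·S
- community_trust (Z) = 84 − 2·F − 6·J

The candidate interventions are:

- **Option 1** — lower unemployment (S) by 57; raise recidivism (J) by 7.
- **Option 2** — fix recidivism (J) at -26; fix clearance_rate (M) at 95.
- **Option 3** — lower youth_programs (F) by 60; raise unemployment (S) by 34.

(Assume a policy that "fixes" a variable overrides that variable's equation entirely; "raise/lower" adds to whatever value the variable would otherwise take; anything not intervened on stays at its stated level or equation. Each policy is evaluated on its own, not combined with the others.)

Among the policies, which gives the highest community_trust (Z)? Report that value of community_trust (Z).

114

Option 1 (S − 57, J + 7):
  F = 117
  S = 13 − 57 = -44
  J = 37 + 2·(-44) (+7 from intervention) = -44
  Z = 84 − 2·117 − 6·(-44) = 114
Option 2 (J := -26, M := 95):
  F = 117
  S = 13
  J = -26
  Z = 84 − 2·117 − 6·(-26) = 6
Option 3 (F − 60, S + 34):
  F = 117 − 60 = 57
  S = 13 + 34 = 47
  J = 37 + 2·47 = 131
  Z = 84 − 2·57 − 6·131 = -816
Comparing — Option 1: Z=114, Option 2: Z=6, Option 3: Z=-816. Highest is 114 (Option 1).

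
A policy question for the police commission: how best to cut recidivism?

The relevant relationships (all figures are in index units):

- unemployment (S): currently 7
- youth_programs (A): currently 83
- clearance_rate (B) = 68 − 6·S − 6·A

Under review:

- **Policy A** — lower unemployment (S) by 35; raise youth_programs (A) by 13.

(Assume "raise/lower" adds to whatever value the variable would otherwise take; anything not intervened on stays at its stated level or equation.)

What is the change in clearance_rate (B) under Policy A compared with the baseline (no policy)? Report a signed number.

Baseline:
  S = 7
  A = 83
  B = 68 − 6·7 − 6·83 = -472
Policy A (S − 35, A + 13):
  S = 7 − 35 = -28
  A = 83 + 13 = 96
  B = 68 − 6·(-28) − 6·96 = -340
Change in B: -340 − (-472) = 132

132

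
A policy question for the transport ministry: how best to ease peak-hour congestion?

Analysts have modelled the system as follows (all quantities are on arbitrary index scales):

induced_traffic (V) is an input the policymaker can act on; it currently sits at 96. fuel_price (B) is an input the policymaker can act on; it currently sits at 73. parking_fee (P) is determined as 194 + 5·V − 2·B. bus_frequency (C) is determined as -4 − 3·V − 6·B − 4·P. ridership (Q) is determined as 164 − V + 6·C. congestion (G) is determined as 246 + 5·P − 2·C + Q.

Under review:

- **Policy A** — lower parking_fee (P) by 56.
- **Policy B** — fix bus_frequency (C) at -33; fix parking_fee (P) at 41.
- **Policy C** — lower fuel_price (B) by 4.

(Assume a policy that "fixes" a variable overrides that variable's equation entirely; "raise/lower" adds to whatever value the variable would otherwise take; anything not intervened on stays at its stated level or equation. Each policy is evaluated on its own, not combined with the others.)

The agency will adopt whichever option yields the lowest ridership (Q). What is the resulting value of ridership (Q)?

Policy A (P − 56):
  V = 96
  B = 73
  P = 194 + 5·96 − 2·73 (−56 from intervention) = 472
  C = -4 − 3·96 − 6·73 − 4·472 = -2618
  Q = 164 − 96 + 6·(-2618) = -15640
Policy B (C := -33, P := 41):
  V = 96
  B = 73
  P = 41
  C = -33
  Q = 164 − 96 + 6·(-33) = -130
Policy C (B − 4):
  V = 96
  B = 73 − 4 = 69
  P = 194 + 5·96 − 2·69 = 536
  C = -4 − 3·96 − 6·69 − 4·536 = -2850
  Q = 164 − 96 + 6·(-2850) = -17032
Comparing — Policy A: Q=-15640, Policy B: Q=-130, Policy C: Q=-17032. Lowest is -17032 (Policy C).

-17032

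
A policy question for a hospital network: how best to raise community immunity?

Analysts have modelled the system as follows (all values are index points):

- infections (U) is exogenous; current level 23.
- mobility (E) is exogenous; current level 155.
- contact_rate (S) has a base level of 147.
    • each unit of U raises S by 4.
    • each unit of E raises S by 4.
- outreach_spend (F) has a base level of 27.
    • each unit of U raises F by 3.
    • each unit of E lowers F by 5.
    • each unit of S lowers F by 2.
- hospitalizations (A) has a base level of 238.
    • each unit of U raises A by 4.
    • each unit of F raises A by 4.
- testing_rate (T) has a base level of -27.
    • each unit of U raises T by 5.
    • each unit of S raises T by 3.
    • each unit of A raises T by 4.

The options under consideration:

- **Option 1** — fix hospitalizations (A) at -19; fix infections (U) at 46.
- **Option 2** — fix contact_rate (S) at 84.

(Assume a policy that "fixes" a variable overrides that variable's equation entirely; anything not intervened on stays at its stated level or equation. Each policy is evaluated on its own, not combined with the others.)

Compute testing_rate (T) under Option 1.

Option 1 (A := -19, U := 46):
  U = 46
  E = 155
  S = 147 + 4·46 + 4·155 = 951
  F = 27 + 3·46 − 5·155 − 2·951 = -2512
  A = -19
  T = -27 + 5·46 + 3·951 + 4·(-19) = 2980

2980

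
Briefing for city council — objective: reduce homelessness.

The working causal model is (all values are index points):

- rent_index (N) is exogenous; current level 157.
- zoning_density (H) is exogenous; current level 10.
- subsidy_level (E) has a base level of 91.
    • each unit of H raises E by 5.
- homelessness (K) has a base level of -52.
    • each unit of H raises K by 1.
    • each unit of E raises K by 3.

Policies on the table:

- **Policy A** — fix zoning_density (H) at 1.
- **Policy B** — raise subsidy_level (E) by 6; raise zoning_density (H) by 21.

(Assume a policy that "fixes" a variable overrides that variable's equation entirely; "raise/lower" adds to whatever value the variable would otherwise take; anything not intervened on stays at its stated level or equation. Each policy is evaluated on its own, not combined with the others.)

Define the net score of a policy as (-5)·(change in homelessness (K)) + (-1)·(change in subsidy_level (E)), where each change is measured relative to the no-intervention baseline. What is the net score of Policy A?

765

Baseline:
  H = 10
  E = 91 + 5·10 = 141
  K = -52 + 10 + 3·141 = 381
Policy A (H := 1):
  H = 1
  E = 91 + 5·1 = 96
  K = -52 + 1 + 3·96 = 237
ΔK = 237 − 381 = -144; ΔE = 96 − 141 = -45
Score = (-5)·(-144) + (-1)·(-45) = 765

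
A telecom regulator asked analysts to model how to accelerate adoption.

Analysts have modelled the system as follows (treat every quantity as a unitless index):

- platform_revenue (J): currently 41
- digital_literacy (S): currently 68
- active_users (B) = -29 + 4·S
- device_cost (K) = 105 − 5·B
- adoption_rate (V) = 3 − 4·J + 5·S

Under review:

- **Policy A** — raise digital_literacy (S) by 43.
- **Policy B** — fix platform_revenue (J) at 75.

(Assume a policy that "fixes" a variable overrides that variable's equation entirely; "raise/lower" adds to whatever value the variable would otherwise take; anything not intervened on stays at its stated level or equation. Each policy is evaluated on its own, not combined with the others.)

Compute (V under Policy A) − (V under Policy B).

351

Policy A (S + 43):
  J = 41
  S = 68 + 43 = 111
  V = 3 − 4·41 + 5·111 = 394
Policy B (J := 75):
  J = 75
  S = 68
  V = 3 − 4·75 + 5·68 = 43
V: 394 − 43 = 351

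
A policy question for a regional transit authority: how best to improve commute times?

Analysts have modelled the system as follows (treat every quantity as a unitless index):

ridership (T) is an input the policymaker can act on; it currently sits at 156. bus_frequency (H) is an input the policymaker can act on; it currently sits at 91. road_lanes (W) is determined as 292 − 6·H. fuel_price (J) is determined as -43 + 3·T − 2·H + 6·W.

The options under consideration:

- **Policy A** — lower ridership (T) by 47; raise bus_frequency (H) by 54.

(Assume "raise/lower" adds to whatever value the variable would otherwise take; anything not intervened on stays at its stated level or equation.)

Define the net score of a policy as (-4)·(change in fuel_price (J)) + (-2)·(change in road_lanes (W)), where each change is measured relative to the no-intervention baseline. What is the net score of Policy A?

Baseline:
  T = 156
  H = 91
  W = 292 − 6·91 = -254
  J = -43 + 3·156 − 2·91 + 6·(-254) = -1281
Policy A (T − 47, H + 54):
  T = 156 − 47 = 109
  H = 91 + 54 = 145
  W = 292 − 6·145 = -578
  J = -43 + 3·109 − 2·145 + 6·(-578) = -3474
ΔJ = -3474 − (-1281) = -2193; ΔW = -578 − (-254) = -324
Score = (-4)·(-2193) + (-2)·(-324) = 9420

9420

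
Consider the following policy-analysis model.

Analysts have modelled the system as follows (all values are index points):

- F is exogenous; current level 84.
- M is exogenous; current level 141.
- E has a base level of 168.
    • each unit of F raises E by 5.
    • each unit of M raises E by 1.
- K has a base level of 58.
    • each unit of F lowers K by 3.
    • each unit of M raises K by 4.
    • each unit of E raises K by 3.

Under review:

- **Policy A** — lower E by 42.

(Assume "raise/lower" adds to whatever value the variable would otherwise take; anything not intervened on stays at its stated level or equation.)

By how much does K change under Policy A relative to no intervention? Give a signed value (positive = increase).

-126

Baseline:
  F = 84
  M = 141
  E = 168 + 5·84 + 141 = 729
  K = 58 − 3·84 + 4·141 + 3·729 = 2557
Policy A (E − 42):
  F = 84
  M = 141
  E = 168 + 5·84 + 141 (−42 from intervention) = 687
  K = 58 − 3·84 + 4·141 + 3·687 = 2431
Change in K: 2431 − 2557 = -126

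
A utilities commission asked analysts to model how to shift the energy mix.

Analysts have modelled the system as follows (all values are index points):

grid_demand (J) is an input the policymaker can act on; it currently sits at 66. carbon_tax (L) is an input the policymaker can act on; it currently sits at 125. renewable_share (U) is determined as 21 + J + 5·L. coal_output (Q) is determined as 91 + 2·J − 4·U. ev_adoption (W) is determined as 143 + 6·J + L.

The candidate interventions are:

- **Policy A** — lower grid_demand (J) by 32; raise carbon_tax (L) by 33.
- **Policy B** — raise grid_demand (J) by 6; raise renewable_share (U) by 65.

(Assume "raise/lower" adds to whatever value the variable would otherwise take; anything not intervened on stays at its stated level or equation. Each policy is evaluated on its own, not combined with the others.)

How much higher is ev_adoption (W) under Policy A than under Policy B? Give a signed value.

-195

Policy A (J − 32, L + 33):
  J = 66 − 32 = 34
  L = 125 + 33 = 158
  W = 143 + 6·34 + 158 = 505
Policy B (J + 6, U + 65):
  J = 66 + 6 = 72
  L = 125
  W = 143 + 6·72 + 125 = 700
W: 505 − 700 = -195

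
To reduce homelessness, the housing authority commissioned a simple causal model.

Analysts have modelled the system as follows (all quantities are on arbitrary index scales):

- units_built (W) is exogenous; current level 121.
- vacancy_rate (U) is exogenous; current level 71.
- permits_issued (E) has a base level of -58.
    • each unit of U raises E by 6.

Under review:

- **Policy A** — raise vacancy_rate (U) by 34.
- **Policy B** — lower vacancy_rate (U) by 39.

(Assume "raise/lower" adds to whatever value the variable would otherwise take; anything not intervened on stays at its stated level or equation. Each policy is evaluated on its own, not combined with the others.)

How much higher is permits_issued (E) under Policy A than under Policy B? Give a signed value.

Policy A (U + 34):
  U = 71 + 34 = 105
  E = -58 + 6·105 = 572
Policy B (U − 39):
  U = 71 − 39 = 32
  E = -58 + 6·32 = 134
E: 572 − 134 = 438

438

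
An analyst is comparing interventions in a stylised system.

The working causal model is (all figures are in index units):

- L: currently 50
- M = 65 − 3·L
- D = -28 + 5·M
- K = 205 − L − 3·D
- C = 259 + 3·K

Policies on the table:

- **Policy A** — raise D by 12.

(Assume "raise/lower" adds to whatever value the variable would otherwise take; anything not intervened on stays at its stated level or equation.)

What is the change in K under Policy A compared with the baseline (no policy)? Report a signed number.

Baseline:
  L = 50
  M = 65 − 3·50 = -85
  D = -28 + 5·(-85) = -453
  K = 205 − 50 − 3·(-453) = 1514
Policy A (D + 12):
  L = 50
  M = 65 − 3·50 = -85
  D = -28 + 5·(-85) (+12 from intervention) = -441
  K = 205 − 50 − 3·(-441) = 1478
Change in K: 1478 − 1514 = -36

-36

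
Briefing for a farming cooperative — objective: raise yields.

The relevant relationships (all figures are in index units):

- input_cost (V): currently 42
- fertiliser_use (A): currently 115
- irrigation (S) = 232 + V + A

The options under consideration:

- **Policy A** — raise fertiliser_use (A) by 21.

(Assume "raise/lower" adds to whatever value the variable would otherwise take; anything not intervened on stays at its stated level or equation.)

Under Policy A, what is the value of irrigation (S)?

410

Policy A (A + 21):
  V = 42
  A = 115 + 21 = 136
  S = 232 + 42 + 136 = 410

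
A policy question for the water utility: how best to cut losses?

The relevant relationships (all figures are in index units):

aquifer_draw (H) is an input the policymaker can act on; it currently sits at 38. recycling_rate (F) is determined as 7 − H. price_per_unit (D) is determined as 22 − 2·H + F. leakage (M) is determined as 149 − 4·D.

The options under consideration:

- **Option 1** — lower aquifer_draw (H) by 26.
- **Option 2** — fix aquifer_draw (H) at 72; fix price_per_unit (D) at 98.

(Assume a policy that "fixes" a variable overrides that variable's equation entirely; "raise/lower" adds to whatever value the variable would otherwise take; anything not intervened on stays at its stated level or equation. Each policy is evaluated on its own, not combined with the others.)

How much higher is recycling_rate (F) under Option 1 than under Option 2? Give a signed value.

Option 1 (H − 26):
  H = 38 − 26 = 12
  F = 7 − 12 = -5
Option 2 (H := 72, D := 98):
  H = 72
  F = 7 − 72 = -65
F: -5 − (-65) = 60

60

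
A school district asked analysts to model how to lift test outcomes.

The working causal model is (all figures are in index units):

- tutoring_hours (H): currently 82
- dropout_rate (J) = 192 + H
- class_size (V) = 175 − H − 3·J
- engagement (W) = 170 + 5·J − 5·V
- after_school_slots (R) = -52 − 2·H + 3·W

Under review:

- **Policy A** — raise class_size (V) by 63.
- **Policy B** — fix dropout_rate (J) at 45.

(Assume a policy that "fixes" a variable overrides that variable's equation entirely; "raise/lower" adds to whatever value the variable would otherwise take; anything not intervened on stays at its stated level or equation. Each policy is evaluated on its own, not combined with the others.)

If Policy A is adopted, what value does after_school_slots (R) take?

14394

Policy A (V + 63):
  H = 82
  J = 192 + 82 = 274
  V = 175 − 82 − 3·274 (+63 from intervention) = -666
  W = 170 + 5·274 − 5·(-666) = 4870
  R = -52 − 2·82 + 3·4870 = 14394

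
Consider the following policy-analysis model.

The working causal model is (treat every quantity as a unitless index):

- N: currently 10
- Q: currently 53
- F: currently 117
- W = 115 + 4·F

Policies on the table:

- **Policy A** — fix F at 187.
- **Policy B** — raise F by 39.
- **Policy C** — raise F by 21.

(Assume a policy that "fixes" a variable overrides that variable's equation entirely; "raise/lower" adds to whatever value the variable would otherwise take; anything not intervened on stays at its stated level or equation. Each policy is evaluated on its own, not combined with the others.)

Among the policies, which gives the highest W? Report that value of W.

863

Policy A (F := 187):
  F = 187
  W = 115 + 4·187 = 863
Policy B (F + 39):
  F = 117 + 39 = 156
  W = 115 + 4·156 = 739
Policy C (F + 21):
  F = 117 + 21 = 138
  W = 115 + 4·138 = 667
Comparing — Policy A: W=863, Policy B: W=739, Policy C: W=667. Highest is 863 (Policy A).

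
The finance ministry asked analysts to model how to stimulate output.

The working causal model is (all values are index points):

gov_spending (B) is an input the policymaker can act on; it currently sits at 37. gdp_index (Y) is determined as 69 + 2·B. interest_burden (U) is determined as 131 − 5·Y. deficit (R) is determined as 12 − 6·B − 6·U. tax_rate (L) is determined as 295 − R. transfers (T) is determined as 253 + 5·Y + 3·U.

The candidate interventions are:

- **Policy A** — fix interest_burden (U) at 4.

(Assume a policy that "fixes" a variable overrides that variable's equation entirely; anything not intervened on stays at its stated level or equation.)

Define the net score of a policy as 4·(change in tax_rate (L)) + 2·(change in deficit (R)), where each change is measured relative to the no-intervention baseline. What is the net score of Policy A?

Baseline:
  B = 37
  Y = 69 + 2·37 = 143
  U = 131 − 5·143 = -584
  R = 12 − 6·37 − 6·(-584) = 3294
  L = 295 − 3294 = -2999
Policy A (U := 4):
  B = 37
  Y = 69 + 2·37 = 143
  U = 4
  R = 12 − 6·37 − 6·4 = -234
  L = 295 − (-234) = 529
ΔL = 529 − (-2999) = 3528; ΔR = -234 − 3294 = -3528
Score = 4·3528 + 2·(-3528) = 7056

7056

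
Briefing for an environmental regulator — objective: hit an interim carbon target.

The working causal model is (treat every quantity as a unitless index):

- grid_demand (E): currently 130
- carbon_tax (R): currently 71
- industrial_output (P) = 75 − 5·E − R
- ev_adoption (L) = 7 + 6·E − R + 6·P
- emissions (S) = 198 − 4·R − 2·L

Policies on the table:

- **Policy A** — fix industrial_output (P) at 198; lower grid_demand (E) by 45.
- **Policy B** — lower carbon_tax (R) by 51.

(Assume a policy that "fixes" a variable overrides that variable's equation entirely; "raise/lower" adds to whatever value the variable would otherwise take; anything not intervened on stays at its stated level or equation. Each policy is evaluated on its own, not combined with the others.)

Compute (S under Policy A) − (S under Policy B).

-9078

Policy A (P := 198, E − 45):
  E = 130 − 45 = 85
  R = 71
  P = 198
  L = 7 + 6·85 − 71 + 6·198 = 1634
  S = 198 − 4·71 − 2·1634 = -3354
Policy B (R − 51):
  E = 130
  R = 71 − 51 = 20
  P = 75 − 5·130 − 20 = -595
  L = 7 + 6·130 − 20 + 6·(-595) = -2803
  S = 198 − 4·20 − 2·(-2803) = 5724
S: -3354 − 5724 = -9078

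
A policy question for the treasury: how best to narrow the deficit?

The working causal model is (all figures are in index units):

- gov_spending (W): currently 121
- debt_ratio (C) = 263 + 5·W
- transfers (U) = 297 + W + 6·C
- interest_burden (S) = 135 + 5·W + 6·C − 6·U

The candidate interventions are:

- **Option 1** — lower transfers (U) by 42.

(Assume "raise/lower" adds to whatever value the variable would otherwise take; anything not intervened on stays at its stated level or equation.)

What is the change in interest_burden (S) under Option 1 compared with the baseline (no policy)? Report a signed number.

252

Baseline:
  W = 121
  C = 263 + 5·121 = 868
  U = 297 + 121 + 6·868 = 5626
  S = 135 + 5·121 + 6·868 − 6·5626 = -27808
Option 1 (U − 42):
  W = 121
  C = 263 + 5·121 = 868
  U = 297 + 121 + 6·868 (−42 from intervention) = 5584
  S = 135 + 5·121 + 6·868 − 6·5584 = -27556
Change in S: -27556 − (-27808) = 252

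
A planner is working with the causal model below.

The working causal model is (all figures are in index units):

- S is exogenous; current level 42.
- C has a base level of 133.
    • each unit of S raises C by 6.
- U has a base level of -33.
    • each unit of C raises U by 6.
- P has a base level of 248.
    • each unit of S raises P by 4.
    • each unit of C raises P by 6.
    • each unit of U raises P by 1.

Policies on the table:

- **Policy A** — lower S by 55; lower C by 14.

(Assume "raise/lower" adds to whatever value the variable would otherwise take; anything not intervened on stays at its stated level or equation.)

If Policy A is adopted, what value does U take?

213

Policy A (S − 55, C − 14):
  S = 42 − 55 = -13
  C = 133 + 6·(-13) (−14 from intervention) = 41
  U = -33 + 6·41 = 213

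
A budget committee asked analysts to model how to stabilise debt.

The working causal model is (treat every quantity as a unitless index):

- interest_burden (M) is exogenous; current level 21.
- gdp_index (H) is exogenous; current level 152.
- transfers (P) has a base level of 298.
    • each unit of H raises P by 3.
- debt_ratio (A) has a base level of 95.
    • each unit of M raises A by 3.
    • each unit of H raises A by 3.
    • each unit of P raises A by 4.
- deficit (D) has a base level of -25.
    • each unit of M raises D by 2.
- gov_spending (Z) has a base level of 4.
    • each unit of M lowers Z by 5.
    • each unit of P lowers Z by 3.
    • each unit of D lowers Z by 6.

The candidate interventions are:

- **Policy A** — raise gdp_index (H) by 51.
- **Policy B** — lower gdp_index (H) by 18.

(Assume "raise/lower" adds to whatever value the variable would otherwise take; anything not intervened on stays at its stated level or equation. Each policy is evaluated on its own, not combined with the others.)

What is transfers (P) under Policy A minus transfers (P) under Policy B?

Policy A (H + 51):
  H = 152 + 51 = 203
  P = 298 + 3·203 = 907
Policy B (H − 18):
  H = 152 − 18 = 134
  P = 298 + 3·134 = 700
P: 907 − 700 = 207

207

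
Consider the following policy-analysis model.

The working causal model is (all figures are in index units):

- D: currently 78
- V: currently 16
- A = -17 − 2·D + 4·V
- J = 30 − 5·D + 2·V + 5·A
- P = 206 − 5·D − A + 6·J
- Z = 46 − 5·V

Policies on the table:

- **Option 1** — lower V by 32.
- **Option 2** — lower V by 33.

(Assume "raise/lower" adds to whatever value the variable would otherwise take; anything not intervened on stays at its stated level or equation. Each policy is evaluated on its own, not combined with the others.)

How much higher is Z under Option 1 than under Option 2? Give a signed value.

-5

Option 1 (V − 32):
  V = 16 − 32 = -16
  Z = 46 − 5·(-16) = 126
Option 2 (V − 33):
  V = 16 − 33 = -17
  Z = 46 − 5·(-17) = 131
Z: 126 − 131 = -5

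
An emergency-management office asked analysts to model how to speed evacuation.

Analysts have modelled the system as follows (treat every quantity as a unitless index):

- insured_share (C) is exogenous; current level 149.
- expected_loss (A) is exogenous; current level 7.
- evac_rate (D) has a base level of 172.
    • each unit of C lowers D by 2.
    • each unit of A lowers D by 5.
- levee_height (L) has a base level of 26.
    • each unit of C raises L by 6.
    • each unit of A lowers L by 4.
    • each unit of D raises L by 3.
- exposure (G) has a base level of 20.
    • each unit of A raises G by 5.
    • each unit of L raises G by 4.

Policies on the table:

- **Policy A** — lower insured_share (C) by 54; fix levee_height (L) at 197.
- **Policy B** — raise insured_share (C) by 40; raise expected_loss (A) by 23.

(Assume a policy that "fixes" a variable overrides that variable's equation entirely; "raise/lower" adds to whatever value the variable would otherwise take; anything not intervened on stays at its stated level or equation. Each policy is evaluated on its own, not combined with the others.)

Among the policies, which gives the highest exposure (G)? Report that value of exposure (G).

843

Policy A (C − 54, L := 197):
  C = 149 − 54 = 95
  A = 7
  D = 172 − 2·95 − 5·7 = -53
  L = 197
  G = 20 + 5·7 + 4·197 = 843
Policy B (C + 40, A + 23):
  C = 149 + 40 = 189
  A = 7 + 23 = 30
  D = 172 − 2·189 − 5·30 = -356
  L = 26 + 6·189 − 4·30 + 3·(-356) = -28
  G = 20 + 5·30 + 4·(-28) = 58
Comparing — Policy A: G=843, Policy B: G=58. Highest is 843 (Policy A).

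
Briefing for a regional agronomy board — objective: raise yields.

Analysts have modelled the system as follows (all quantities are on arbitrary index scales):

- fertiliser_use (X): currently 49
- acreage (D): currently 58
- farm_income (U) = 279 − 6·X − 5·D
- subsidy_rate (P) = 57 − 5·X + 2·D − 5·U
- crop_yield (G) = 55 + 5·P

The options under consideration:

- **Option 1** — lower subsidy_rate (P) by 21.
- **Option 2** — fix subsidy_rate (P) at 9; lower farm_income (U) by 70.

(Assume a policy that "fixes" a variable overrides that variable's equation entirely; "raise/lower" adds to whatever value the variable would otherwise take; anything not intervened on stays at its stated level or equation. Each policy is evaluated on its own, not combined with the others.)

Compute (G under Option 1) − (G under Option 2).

Option 1 (P − 21):
  X = 49
  D = 58
  U = 279 − 6·49 − 5·58 = -305
  P = 57 − 5·49 + 2·58 − 5·(-305) (−21 from intervention) = 1432
  G = 55 + 5·1432 = 7215
Option 2 (P := 9, U − 70):
  X = 49
  D = 58
  U = 279 − 6·49 − 5·58 (−70 from intervention) = -375
  P = 9
  G = 55 + 5·9 = 100
G: 7215 − 100 = 7115

7115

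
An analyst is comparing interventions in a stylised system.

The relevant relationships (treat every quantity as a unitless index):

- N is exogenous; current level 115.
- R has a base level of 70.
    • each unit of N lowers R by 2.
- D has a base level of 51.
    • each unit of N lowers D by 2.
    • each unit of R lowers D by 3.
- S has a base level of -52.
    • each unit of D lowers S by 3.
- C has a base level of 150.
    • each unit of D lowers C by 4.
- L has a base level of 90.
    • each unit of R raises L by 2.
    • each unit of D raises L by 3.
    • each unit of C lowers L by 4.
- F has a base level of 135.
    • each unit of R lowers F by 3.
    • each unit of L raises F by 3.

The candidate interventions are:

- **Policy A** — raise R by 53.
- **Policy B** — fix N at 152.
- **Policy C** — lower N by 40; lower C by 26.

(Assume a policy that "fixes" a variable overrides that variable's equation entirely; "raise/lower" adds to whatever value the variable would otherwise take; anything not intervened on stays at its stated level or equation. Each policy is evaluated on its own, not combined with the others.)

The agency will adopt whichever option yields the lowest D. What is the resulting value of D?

141

Policy A (R + 53):
  N = 115
  R = 70 − 2·115 (+53 from intervention) = -107
  D = 51 − 2·115 − 3·(-107) = 142
Policy B (N := 152):
  N = 152
  R = 70 − 2·152 = -234
  D = 51 − 2·152 − 3·(-234) = 449
Policy C (N − 40, C − 26):
  N = 115 − 40 = 75
  R = 70 − 2·75 = -80
  D = 51 − 2·75 − 3·(-80) = 141
Comparing — Policy A: D=142, Policy B: D=449, Policy C: D=141. Lowest is 141 (Policy C).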